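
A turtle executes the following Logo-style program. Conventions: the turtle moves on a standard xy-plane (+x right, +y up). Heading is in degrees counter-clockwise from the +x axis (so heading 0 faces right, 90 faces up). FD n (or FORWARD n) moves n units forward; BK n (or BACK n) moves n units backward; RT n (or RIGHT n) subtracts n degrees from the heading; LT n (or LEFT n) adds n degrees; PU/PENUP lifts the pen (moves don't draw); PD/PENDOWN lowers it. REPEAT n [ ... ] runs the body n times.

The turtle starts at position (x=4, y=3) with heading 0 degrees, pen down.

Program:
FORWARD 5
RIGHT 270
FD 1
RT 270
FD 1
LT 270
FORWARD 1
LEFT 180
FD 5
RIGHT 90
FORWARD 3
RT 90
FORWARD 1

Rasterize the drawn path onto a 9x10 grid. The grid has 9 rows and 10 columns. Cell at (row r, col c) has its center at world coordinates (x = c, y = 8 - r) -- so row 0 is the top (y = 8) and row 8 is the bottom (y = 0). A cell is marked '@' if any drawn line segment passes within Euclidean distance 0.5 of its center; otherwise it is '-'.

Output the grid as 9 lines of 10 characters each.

Answer: ----------
----------
----------
--------@-
--------@@
----@@@@@@
--------@-
-----@--@-
-----@@@@-

Derivation:
Segment 0: (4,3) -> (9,3)
Segment 1: (9,3) -> (9,4)
Segment 2: (9,4) -> (8,4)
Segment 3: (8,4) -> (8,5)
Segment 4: (8,5) -> (8,0)
Segment 5: (8,0) -> (5,-0)
Segment 6: (5,-0) -> (5,1)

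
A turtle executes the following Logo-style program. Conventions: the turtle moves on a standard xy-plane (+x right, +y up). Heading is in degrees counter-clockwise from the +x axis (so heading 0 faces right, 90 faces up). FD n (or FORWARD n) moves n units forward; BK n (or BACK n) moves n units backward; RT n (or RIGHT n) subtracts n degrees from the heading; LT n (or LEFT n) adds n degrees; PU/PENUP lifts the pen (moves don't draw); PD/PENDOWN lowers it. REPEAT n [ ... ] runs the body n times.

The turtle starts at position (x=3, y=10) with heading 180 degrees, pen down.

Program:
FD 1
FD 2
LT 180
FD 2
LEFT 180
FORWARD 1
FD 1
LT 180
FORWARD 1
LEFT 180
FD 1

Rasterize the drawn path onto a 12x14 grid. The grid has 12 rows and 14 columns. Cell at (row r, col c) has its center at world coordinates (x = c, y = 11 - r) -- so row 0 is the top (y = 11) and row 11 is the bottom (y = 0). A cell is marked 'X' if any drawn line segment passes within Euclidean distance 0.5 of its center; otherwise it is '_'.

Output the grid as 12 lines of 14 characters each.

Segment 0: (3,10) -> (2,10)
Segment 1: (2,10) -> (0,10)
Segment 2: (0,10) -> (2,10)
Segment 3: (2,10) -> (1,10)
Segment 4: (1,10) -> (0,10)
Segment 5: (0,10) -> (1,10)
Segment 6: (1,10) -> (0,10)

Answer: ______________
XXXX__________
______________
______________
______________
______________
______________
______________
______________
______________
______________
______________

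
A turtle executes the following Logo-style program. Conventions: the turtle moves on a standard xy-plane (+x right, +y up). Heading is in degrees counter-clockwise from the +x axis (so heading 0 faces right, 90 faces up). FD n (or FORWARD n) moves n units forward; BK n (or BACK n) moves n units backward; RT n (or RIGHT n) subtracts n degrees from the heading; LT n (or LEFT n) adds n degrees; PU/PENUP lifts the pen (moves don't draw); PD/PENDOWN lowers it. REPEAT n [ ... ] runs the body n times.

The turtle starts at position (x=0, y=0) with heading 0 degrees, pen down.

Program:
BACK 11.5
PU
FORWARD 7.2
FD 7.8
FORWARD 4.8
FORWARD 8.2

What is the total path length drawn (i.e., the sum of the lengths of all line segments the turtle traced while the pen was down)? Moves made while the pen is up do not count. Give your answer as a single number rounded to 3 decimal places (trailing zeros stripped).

Executing turtle program step by step:
Start: pos=(0,0), heading=0, pen down
BK 11.5: (0,0) -> (-11.5,0) [heading=0, draw]
PU: pen up
FD 7.2: (-11.5,0) -> (-4.3,0) [heading=0, move]
FD 7.8: (-4.3,0) -> (3.5,0) [heading=0, move]
FD 4.8: (3.5,0) -> (8.3,0) [heading=0, move]
FD 8.2: (8.3,0) -> (16.5,0) [heading=0, move]
Final: pos=(16.5,0), heading=0, 1 segment(s) drawn

Segment lengths:
  seg 1: (0,0) -> (-11.5,0), length = 11.5
Total = 11.5

Answer: 11.5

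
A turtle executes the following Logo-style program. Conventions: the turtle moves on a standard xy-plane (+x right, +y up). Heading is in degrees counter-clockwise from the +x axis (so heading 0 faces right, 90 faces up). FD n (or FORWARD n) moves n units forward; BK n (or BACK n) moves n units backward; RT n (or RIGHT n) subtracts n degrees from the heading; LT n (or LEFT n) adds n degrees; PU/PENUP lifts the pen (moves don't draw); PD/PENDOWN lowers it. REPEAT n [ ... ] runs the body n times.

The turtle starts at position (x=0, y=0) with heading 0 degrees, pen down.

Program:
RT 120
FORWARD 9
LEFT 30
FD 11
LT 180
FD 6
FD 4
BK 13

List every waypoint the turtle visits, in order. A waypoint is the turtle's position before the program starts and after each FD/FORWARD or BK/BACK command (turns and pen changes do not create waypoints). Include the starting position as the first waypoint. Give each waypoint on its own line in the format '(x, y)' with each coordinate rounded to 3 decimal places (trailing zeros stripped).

Executing turtle program step by step:
Start: pos=(0,0), heading=0, pen down
RT 120: heading 0 -> 240
FD 9: (0,0) -> (-4.5,-7.794) [heading=240, draw]
LT 30: heading 240 -> 270
FD 11: (-4.5,-7.794) -> (-4.5,-18.794) [heading=270, draw]
LT 180: heading 270 -> 90
FD 6: (-4.5,-18.794) -> (-4.5,-12.794) [heading=90, draw]
FD 4: (-4.5,-12.794) -> (-4.5,-8.794) [heading=90, draw]
BK 13: (-4.5,-8.794) -> (-4.5,-21.794) [heading=90, draw]
Final: pos=(-4.5,-21.794), heading=90, 5 segment(s) drawn
Waypoints (6 total):
(0, 0)
(-4.5, -7.794)
(-4.5, -18.794)
(-4.5, -12.794)
(-4.5, -8.794)
(-4.5, -21.794)

Answer: (0, 0)
(-4.5, -7.794)
(-4.5, -18.794)
(-4.5, -12.794)
(-4.5, -8.794)
(-4.5, -21.794)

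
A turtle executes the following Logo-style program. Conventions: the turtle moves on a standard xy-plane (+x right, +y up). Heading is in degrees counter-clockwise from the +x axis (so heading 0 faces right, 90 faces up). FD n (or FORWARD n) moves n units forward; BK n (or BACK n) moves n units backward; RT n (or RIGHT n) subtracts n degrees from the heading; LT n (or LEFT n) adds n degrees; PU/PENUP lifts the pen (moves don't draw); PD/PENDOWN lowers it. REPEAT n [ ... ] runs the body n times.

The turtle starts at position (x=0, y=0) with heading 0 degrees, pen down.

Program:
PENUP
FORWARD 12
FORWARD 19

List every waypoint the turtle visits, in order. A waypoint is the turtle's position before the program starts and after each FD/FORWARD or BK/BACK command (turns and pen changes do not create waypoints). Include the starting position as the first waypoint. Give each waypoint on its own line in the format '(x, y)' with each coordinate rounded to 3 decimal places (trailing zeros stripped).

Answer: (0, 0)
(12, 0)
(31, 0)

Derivation:
Executing turtle program step by step:
Start: pos=(0,0), heading=0, pen down
PU: pen up
FD 12: (0,0) -> (12,0) [heading=0, move]
FD 19: (12,0) -> (31,0) [heading=0, move]
Final: pos=(31,0), heading=0, 0 segment(s) drawn
Waypoints (3 total):
(0, 0)
(12, 0)
(31, 0)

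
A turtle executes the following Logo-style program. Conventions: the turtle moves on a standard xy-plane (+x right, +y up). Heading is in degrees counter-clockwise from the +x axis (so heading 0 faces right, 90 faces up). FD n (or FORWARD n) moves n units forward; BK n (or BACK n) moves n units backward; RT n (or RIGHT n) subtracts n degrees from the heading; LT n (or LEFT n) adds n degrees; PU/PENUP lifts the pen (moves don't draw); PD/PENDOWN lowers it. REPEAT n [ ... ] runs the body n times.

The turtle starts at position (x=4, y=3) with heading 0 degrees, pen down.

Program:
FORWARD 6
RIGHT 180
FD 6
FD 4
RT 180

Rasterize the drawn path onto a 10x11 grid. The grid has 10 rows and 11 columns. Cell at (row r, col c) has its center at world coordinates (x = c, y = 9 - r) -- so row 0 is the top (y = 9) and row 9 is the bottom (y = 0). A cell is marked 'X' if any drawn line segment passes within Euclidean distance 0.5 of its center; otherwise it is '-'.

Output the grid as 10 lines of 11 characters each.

Segment 0: (4,3) -> (10,3)
Segment 1: (10,3) -> (4,3)
Segment 2: (4,3) -> (0,3)

Answer: -----------
-----------
-----------
-----------
-----------
-----------
XXXXXXXXXXX
-----------
-----------
-----------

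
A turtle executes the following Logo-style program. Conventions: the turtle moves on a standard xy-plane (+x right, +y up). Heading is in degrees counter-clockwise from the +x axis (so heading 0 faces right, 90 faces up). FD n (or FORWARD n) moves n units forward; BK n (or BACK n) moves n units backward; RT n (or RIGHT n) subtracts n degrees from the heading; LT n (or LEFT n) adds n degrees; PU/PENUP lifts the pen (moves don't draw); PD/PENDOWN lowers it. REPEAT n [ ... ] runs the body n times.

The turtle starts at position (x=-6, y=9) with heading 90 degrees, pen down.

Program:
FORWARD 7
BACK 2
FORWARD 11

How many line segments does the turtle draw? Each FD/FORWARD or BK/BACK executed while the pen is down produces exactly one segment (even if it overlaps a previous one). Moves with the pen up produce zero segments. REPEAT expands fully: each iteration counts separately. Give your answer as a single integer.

Executing turtle program step by step:
Start: pos=(-6,9), heading=90, pen down
FD 7: (-6,9) -> (-6,16) [heading=90, draw]
BK 2: (-6,16) -> (-6,14) [heading=90, draw]
FD 11: (-6,14) -> (-6,25) [heading=90, draw]
Final: pos=(-6,25), heading=90, 3 segment(s) drawn
Segments drawn: 3

Answer: 3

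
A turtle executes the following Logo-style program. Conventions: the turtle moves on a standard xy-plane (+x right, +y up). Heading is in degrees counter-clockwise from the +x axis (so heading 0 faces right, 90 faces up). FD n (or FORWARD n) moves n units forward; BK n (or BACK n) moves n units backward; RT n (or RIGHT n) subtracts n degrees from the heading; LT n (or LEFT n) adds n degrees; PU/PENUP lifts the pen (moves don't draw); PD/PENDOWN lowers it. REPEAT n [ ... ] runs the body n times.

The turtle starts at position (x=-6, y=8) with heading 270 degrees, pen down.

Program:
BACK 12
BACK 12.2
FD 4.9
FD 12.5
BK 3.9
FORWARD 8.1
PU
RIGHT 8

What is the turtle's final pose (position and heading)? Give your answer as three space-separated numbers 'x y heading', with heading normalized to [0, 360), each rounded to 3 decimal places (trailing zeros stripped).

Executing turtle program step by step:
Start: pos=(-6,8), heading=270, pen down
BK 12: (-6,8) -> (-6,20) [heading=270, draw]
BK 12.2: (-6,20) -> (-6,32.2) [heading=270, draw]
FD 4.9: (-6,32.2) -> (-6,27.3) [heading=270, draw]
FD 12.5: (-6,27.3) -> (-6,14.8) [heading=270, draw]
BK 3.9: (-6,14.8) -> (-6,18.7) [heading=270, draw]
FD 8.1: (-6,18.7) -> (-6,10.6) [heading=270, draw]
PU: pen up
RT 8: heading 270 -> 262
Final: pos=(-6,10.6), heading=262, 6 segment(s) drawn

Answer: -6 10.6 262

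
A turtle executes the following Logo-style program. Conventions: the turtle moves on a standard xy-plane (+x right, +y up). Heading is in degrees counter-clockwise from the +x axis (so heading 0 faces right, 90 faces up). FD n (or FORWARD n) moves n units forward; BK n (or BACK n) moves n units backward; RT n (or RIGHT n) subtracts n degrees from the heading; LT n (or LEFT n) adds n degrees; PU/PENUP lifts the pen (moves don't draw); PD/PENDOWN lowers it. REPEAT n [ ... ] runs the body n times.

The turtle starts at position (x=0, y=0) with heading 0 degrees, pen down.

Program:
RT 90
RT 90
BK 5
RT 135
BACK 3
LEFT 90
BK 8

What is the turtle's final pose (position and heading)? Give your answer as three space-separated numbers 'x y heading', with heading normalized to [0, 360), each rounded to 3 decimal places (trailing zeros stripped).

Executing turtle program step by step:
Start: pos=(0,0), heading=0, pen down
RT 90: heading 0 -> 270
RT 90: heading 270 -> 180
BK 5: (0,0) -> (5,0) [heading=180, draw]
RT 135: heading 180 -> 45
BK 3: (5,0) -> (2.879,-2.121) [heading=45, draw]
LT 90: heading 45 -> 135
BK 8: (2.879,-2.121) -> (8.536,-7.778) [heading=135, draw]
Final: pos=(8.536,-7.778), heading=135, 3 segment(s) drawn

Answer: 8.536 -7.778 135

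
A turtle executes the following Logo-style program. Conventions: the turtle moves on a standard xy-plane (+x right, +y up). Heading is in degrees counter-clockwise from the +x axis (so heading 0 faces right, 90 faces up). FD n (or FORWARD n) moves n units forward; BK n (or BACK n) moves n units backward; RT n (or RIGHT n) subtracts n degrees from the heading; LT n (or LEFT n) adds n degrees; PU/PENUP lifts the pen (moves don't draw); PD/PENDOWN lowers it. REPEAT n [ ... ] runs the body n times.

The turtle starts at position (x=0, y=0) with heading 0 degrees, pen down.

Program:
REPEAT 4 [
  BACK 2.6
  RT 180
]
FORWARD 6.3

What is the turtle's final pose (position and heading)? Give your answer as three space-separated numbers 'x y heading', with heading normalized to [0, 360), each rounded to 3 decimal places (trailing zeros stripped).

Answer: 6.3 0 0

Derivation:
Executing turtle program step by step:
Start: pos=(0,0), heading=0, pen down
REPEAT 4 [
  -- iteration 1/4 --
  BK 2.6: (0,0) -> (-2.6,0) [heading=0, draw]
  RT 180: heading 0 -> 180
  -- iteration 2/4 --
  BK 2.6: (-2.6,0) -> (0,0) [heading=180, draw]
  RT 180: heading 180 -> 0
  -- iteration 3/4 --
  BK 2.6: (0,0) -> (-2.6,0) [heading=0, draw]
  RT 180: heading 0 -> 180
  -- iteration 4/4 --
  BK 2.6: (-2.6,0) -> (0,0) [heading=180, draw]
  RT 180: heading 180 -> 0
]
FD 6.3: (0,0) -> (6.3,0) [heading=0, draw]
Final: pos=(6.3,0), heading=0, 5 segment(s) drawn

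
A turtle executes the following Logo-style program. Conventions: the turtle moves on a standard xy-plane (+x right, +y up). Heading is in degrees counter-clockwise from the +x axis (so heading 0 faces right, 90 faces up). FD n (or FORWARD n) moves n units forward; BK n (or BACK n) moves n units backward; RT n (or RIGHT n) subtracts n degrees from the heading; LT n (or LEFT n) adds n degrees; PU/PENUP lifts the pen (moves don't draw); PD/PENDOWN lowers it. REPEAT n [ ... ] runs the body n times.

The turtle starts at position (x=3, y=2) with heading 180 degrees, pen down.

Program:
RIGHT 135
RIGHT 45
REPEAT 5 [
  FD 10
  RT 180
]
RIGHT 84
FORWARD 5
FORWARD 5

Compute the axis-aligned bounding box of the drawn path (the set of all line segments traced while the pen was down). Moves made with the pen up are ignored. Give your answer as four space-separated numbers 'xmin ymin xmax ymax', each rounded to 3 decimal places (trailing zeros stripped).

Answer: 3 2 13 11.945

Derivation:
Executing turtle program step by step:
Start: pos=(3,2), heading=180, pen down
RT 135: heading 180 -> 45
RT 45: heading 45 -> 0
REPEAT 5 [
  -- iteration 1/5 --
  FD 10: (3,2) -> (13,2) [heading=0, draw]
  RT 180: heading 0 -> 180
  -- iteration 2/5 --
  FD 10: (13,2) -> (3,2) [heading=180, draw]
  RT 180: heading 180 -> 0
  -- iteration 3/5 --
  FD 10: (3,2) -> (13,2) [heading=0, draw]
  RT 180: heading 0 -> 180
  -- iteration 4/5 --
  FD 10: (13,2) -> (3,2) [heading=180, draw]
  RT 180: heading 180 -> 0
  -- iteration 5/5 --
  FD 10: (3,2) -> (13,2) [heading=0, draw]
  RT 180: heading 0 -> 180
]
RT 84: heading 180 -> 96
FD 5: (13,2) -> (12.477,6.973) [heading=96, draw]
FD 5: (12.477,6.973) -> (11.955,11.945) [heading=96, draw]
Final: pos=(11.955,11.945), heading=96, 7 segment(s) drawn

Segment endpoints: x in {3, 11.955, 12.477, 13}, y in {2, 2, 2, 2, 2, 6.973, 11.945}
xmin=3, ymin=2, xmax=13, ymax=11.945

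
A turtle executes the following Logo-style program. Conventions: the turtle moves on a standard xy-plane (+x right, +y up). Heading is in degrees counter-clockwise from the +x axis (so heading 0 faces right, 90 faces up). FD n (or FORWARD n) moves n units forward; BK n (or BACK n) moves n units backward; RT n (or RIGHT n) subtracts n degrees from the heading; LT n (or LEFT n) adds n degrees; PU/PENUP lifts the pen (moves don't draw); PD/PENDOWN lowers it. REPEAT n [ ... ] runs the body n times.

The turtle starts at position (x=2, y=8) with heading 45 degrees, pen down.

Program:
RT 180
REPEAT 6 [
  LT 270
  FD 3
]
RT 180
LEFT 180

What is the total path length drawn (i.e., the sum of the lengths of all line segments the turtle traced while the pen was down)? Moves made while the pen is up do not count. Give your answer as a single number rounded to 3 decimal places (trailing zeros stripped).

Executing turtle program step by step:
Start: pos=(2,8), heading=45, pen down
RT 180: heading 45 -> 225
REPEAT 6 [
  -- iteration 1/6 --
  LT 270: heading 225 -> 135
  FD 3: (2,8) -> (-0.121,10.121) [heading=135, draw]
  -- iteration 2/6 --
  LT 270: heading 135 -> 45
  FD 3: (-0.121,10.121) -> (2,12.243) [heading=45, draw]
  -- iteration 3/6 --
  LT 270: heading 45 -> 315
  FD 3: (2,12.243) -> (4.121,10.121) [heading=315, draw]
  -- iteration 4/6 --
  LT 270: heading 315 -> 225
  FD 3: (4.121,10.121) -> (2,8) [heading=225, draw]
  -- iteration 5/6 --
  LT 270: heading 225 -> 135
  FD 3: (2,8) -> (-0.121,10.121) [heading=135, draw]
  -- iteration 6/6 --
  LT 270: heading 135 -> 45
  FD 3: (-0.121,10.121) -> (2,12.243) [heading=45, draw]
]
RT 180: heading 45 -> 225
LT 180: heading 225 -> 45
Final: pos=(2,12.243), heading=45, 6 segment(s) drawn

Segment lengths:
  seg 1: (2,8) -> (-0.121,10.121), length = 3
  seg 2: (-0.121,10.121) -> (2,12.243), length = 3
  seg 3: (2,12.243) -> (4.121,10.121), length = 3
  seg 4: (4.121,10.121) -> (2,8), length = 3
  seg 5: (2,8) -> (-0.121,10.121), length = 3
  seg 6: (-0.121,10.121) -> (2,12.243), length = 3
Total = 18

Answer: 18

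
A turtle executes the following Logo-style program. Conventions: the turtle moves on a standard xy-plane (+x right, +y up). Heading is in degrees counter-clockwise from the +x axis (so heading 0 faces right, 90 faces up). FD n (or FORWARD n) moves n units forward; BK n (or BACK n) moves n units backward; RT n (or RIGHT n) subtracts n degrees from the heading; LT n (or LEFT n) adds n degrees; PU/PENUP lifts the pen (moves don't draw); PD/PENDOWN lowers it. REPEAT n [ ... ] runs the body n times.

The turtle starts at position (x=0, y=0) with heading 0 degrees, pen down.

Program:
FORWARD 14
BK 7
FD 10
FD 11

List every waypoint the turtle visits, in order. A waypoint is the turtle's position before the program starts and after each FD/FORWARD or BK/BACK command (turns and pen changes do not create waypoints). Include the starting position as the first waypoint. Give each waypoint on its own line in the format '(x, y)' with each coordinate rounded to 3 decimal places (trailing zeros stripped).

Answer: (0, 0)
(14, 0)
(7, 0)
(17, 0)
(28, 0)

Derivation:
Executing turtle program step by step:
Start: pos=(0,0), heading=0, pen down
FD 14: (0,0) -> (14,0) [heading=0, draw]
BK 7: (14,0) -> (7,0) [heading=0, draw]
FD 10: (7,0) -> (17,0) [heading=0, draw]
FD 11: (17,0) -> (28,0) [heading=0, draw]
Final: pos=(28,0), heading=0, 4 segment(s) drawn
Waypoints (5 total):
(0, 0)
(14, 0)
(7, 0)
(17, 0)
(28, 0)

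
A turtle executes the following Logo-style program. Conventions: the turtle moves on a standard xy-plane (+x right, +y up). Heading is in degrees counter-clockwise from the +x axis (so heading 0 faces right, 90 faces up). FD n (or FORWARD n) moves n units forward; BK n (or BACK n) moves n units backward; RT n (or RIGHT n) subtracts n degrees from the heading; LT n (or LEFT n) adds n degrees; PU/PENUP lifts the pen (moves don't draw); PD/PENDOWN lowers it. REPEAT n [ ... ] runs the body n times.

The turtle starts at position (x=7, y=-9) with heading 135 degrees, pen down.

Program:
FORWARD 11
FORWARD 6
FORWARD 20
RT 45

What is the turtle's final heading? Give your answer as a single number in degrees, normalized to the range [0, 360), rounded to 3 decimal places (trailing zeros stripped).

Executing turtle program step by step:
Start: pos=(7,-9), heading=135, pen down
FD 11: (7,-9) -> (-0.778,-1.222) [heading=135, draw]
FD 6: (-0.778,-1.222) -> (-5.021,3.021) [heading=135, draw]
FD 20: (-5.021,3.021) -> (-19.163,17.163) [heading=135, draw]
RT 45: heading 135 -> 90
Final: pos=(-19.163,17.163), heading=90, 3 segment(s) drawn

Answer: 90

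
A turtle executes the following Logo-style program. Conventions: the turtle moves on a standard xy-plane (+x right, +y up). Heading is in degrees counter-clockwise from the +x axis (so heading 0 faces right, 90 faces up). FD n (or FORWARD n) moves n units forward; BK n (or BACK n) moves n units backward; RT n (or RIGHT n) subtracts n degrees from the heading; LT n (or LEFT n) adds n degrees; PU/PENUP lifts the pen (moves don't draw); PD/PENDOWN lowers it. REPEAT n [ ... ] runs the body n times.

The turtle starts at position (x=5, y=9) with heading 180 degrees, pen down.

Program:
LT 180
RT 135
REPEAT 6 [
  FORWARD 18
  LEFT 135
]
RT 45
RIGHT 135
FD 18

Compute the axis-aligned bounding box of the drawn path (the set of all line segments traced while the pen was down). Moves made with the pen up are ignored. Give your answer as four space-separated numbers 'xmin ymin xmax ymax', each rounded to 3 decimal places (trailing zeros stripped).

Answer: -20.456 -9 10.272 16.456

Derivation:
Executing turtle program step by step:
Start: pos=(5,9), heading=180, pen down
LT 180: heading 180 -> 0
RT 135: heading 0 -> 225
REPEAT 6 [
  -- iteration 1/6 --
  FD 18: (5,9) -> (-7.728,-3.728) [heading=225, draw]
  LT 135: heading 225 -> 0
  -- iteration 2/6 --
  FD 18: (-7.728,-3.728) -> (10.272,-3.728) [heading=0, draw]
  LT 135: heading 0 -> 135
  -- iteration 3/6 --
  FD 18: (10.272,-3.728) -> (-2.456,9) [heading=135, draw]
  LT 135: heading 135 -> 270
  -- iteration 4/6 --
  FD 18: (-2.456,9) -> (-2.456,-9) [heading=270, draw]
  LT 135: heading 270 -> 45
  -- iteration 5/6 --
  FD 18: (-2.456,-9) -> (10.272,3.728) [heading=45, draw]
  LT 135: heading 45 -> 180
  -- iteration 6/6 --
  FD 18: (10.272,3.728) -> (-7.728,3.728) [heading=180, draw]
  LT 135: heading 180 -> 315
]
RT 45: heading 315 -> 270
RT 135: heading 270 -> 135
FD 18: (-7.728,3.728) -> (-20.456,16.456) [heading=135, draw]
Final: pos=(-20.456,16.456), heading=135, 7 segment(s) drawn

Segment endpoints: x in {-20.456, -7.728, -7.728, -2.456, -2.456, 5, 10.272, 10.272}, y in {-9, -3.728, -3.728, 3.728, 3.728, 9, 9, 16.456}
xmin=-20.456, ymin=-9, xmax=10.272, ymax=16.456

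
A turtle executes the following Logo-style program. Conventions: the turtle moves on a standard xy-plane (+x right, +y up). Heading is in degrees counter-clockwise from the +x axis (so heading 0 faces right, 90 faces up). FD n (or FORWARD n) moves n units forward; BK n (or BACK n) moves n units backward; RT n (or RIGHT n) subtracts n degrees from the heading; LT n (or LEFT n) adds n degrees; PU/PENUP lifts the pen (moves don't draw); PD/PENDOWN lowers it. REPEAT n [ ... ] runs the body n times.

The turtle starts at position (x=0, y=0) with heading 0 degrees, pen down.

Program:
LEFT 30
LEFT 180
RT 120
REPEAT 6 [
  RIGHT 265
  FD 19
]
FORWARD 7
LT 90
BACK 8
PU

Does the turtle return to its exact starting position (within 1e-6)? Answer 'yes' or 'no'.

Answer: no

Derivation:
Executing turtle program step by step:
Start: pos=(0,0), heading=0, pen down
LT 30: heading 0 -> 30
LT 180: heading 30 -> 210
RT 120: heading 210 -> 90
REPEAT 6 [
  -- iteration 1/6 --
  RT 265: heading 90 -> 185
  FD 19: (0,0) -> (-18.928,-1.656) [heading=185, draw]
  -- iteration 2/6 --
  RT 265: heading 185 -> 280
  FD 19: (-18.928,-1.656) -> (-15.628,-20.367) [heading=280, draw]
  -- iteration 3/6 --
  RT 265: heading 280 -> 15
  FD 19: (-15.628,-20.367) -> (2.724,-15.45) [heading=15, draw]
  -- iteration 4/6 --
  RT 265: heading 15 -> 110
  FD 19: (2.724,-15.45) -> (-3.774,2.404) [heading=110, draw]
  -- iteration 5/6 --
  RT 265: heading 110 -> 205
  FD 19: (-3.774,2.404) -> (-20.994,-5.625) [heading=205, draw]
  -- iteration 6/6 --
  RT 265: heading 205 -> 300
  FD 19: (-20.994,-5.625) -> (-11.494,-22.08) [heading=300, draw]
]
FD 7: (-11.494,-22.08) -> (-7.994,-28.142) [heading=300, draw]
LT 90: heading 300 -> 30
BK 8: (-7.994,-28.142) -> (-14.922,-32.142) [heading=30, draw]
PU: pen up
Final: pos=(-14.922,-32.142), heading=30, 8 segment(s) drawn

Start position: (0, 0)
Final position: (-14.922, -32.142)
Distance = 35.437; >= 1e-6 -> NOT closed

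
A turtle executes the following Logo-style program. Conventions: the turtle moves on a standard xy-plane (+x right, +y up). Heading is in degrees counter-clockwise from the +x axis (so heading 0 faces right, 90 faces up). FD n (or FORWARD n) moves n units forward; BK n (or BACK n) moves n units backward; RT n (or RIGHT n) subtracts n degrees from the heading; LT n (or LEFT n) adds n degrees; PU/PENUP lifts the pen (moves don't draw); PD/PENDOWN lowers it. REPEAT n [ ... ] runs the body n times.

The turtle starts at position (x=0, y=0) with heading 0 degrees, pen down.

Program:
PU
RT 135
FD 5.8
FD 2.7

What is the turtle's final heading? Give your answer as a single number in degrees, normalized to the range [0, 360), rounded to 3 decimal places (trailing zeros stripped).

Answer: 225

Derivation:
Executing turtle program step by step:
Start: pos=(0,0), heading=0, pen down
PU: pen up
RT 135: heading 0 -> 225
FD 5.8: (0,0) -> (-4.101,-4.101) [heading=225, move]
FD 2.7: (-4.101,-4.101) -> (-6.01,-6.01) [heading=225, move]
Final: pos=(-6.01,-6.01), heading=225, 0 segment(s) drawn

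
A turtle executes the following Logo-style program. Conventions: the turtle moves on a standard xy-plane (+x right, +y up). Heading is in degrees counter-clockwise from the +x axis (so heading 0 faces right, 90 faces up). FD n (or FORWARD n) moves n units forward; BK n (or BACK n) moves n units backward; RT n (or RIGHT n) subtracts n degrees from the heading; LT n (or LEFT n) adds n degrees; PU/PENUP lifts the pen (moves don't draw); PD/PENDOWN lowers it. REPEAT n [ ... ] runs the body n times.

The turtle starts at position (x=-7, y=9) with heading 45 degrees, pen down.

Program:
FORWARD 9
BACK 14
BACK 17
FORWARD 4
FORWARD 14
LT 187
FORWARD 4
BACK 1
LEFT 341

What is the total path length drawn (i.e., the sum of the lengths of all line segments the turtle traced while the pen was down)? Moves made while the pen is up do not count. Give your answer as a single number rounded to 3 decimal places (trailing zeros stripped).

Answer: 63

Derivation:
Executing turtle program step by step:
Start: pos=(-7,9), heading=45, pen down
FD 9: (-7,9) -> (-0.636,15.364) [heading=45, draw]
BK 14: (-0.636,15.364) -> (-10.536,5.464) [heading=45, draw]
BK 17: (-10.536,5.464) -> (-22.556,-6.556) [heading=45, draw]
FD 4: (-22.556,-6.556) -> (-19.728,-3.728) [heading=45, draw]
FD 14: (-19.728,-3.728) -> (-9.828,6.172) [heading=45, draw]
LT 187: heading 45 -> 232
FD 4: (-9.828,6.172) -> (-12.291,3.02) [heading=232, draw]
BK 1: (-12.291,3.02) -> (-11.675,3.808) [heading=232, draw]
LT 341: heading 232 -> 213
Final: pos=(-11.675,3.808), heading=213, 7 segment(s) drawn

Segment lengths:
  seg 1: (-7,9) -> (-0.636,15.364), length = 9
  seg 2: (-0.636,15.364) -> (-10.536,5.464), length = 14
  seg 3: (-10.536,5.464) -> (-22.556,-6.556), length = 17
  seg 4: (-22.556,-6.556) -> (-19.728,-3.728), length = 4
  seg 5: (-19.728,-3.728) -> (-9.828,6.172), length = 14
  seg 6: (-9.828,6.172) -> (-12.291,3.02), length = 4
  seg 7: (-12.291,3.02) -> (-11.675,3.808), length = 1
Total = 63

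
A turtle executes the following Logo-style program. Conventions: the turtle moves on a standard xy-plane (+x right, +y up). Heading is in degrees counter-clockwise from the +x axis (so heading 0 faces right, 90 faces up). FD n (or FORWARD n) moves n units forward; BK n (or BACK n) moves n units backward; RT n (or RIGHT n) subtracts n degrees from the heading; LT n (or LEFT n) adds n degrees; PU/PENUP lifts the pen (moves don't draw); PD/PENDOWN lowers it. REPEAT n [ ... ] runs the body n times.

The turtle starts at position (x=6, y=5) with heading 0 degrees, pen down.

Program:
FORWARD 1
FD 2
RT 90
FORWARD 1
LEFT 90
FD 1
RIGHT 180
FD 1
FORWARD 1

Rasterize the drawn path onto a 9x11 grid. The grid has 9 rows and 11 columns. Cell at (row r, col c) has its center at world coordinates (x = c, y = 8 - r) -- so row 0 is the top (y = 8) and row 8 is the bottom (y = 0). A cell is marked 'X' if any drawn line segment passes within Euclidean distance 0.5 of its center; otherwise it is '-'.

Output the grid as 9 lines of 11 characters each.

Answer: -----------
-----------
-----------
------XXXX-
--------XXX
-----------
-----------
-----------
-----------

Derivation:
Segment 0: (6,5) -> (7,5)
Segment 1: (7,5) -> (9,5)
Segment 2: (9,5) -> (9,4)
Segment 3: (9,4) -> (10,4)
Segment 4: (10,4) -> (9,4)
Segment 5: (9,4) -> (8,4)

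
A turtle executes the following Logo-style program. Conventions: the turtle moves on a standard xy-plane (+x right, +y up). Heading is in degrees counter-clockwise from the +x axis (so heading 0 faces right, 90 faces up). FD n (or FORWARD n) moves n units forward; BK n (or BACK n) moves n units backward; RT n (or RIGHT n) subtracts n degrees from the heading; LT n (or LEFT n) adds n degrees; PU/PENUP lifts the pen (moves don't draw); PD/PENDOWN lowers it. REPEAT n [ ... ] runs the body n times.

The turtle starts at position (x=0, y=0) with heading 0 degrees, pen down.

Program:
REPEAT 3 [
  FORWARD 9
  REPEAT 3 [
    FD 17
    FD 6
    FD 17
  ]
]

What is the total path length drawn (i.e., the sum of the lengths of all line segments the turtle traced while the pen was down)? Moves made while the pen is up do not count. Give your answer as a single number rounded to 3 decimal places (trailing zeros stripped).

Answer: 387

Derivation:
Executing turtle program step by step:
Start: pos=(0,0), heading=0, pen down
REPEAT 3 [
  -- iteration 1/3 --
  FD 9: (0,0) -> (9,0) [heading=0, draw]
  REPEAT 3 [
    -- iteration 1/3 --
    FD 17: (9,0) -> (26,0) [heading=0, draw]
    FD 6: (26,0) -> (32,0) [heading=0, draw]
    FD 17: (32,0) -> (49,0) [heading=0, draw]
    -- iteration 2/3 --
    FD 17: (49,0) -> (66,0) [heading=0, draw]
    FD 6: (66,0) -> (72,0) [heading=0, draw]
    FD 17: (72,0) -> (89,0) [heading=0, draw]
    -- iteration 3/3 --
    FD 17: (89,0) -> (106,0) [heading=0, draw]
    FD 6: (106,0) -> (112,0) [heading=0, draw]
    FD 17: (112,0) -> (129,0) [heading=0, draw]
  ]
  -- iteration 2/3 --
  FD 9: (129,0) -> (138,0) [heading=0, draw]
  REPEAT 3 [
    -- iteration 1/3 --
    FD 17: (138,0) -> (155,0) [heading=0, draw]
    FD 6: (155,0) -> (161,0) [heading=0, draw]
    FD 17: (161,0) -> (178,0) [heading=0, draw]
    -- iteration 2/3 --
    FD 17: (178,0) -> (195,0) [heading=0, draw]
    FD 6: (195,0) -> (201,0) [heading=0, draw]
    FD 17: (201,0) -> (218,0) [heading=0, draw]
    -- iteration 3/3 --
    FD 17: (218,0) -> (235,0) [heading=0, draw]
    FD 6: (235,0) -> (241,0) [heading=0, draw]
    FD 17: (241,0) -> (258,0) [heading=0, draw]
  ]
  -- iteration 3/3 --
  FD 9: (258,0) -> (267,0) [heading=0, draw]
  REPEAT 3 [
    -- iteration 1/3 --
    FD 17: (267,0) -> (284,0) [heading=0, draw]
    FD 6: (284,0) -> (290,0) [heading=0, draw]
    FD 17: (290,0) -> (307,0) [heading=0, draw]
    -- iteration 2/3 --
    FD 17: (307,0) -> (324,0) [heading=0, draw]
    FD 6: (324,0) -> (330,0) [heading=0, draw]
    FD 17: (330,0) -> (347,0) [heading=0, draw]
    -- iteration 3/3 --
    FD 17: (347,0) -> (364,0) [heading=0, draw]
    FD 6: (364,0) -> (370,0) [heading=0, draw]
    FD 17: (370,0) -> (387,0) [heading=0, draw]
  ]
]
Final: pos=(387,0), heading=0, 30 segment(s) drawn

Segment lengths:
  seg 1: (0,0) -> (9,0), length = 9
  seg 2: (9,0) -> (26,0), length = 17
  seg 3: (26,0) -> (32,0), length = 6
  seg 4: (32,0) -> (49,0), length = 17
  seg 5: (49,0) -> (66,0), length = 17
  seg 6: (66,0) -> (72,0), length = 6
  seg 7: (72,0) -> (89,0), length = 17
  seg 8: (89,0) -> (106,0), length = 17
  seg 9: (106,0) -> (112,0), length = 6
  seg 10: (112,0) -> (129,0), length = 17
  seg 11: (129,0) -> (138,0), length = 9
  seg 12: (138,0) -> (155,0), length = 17
  seg 13: (155,0) -> (161,0), length = 6
  seg 14: (161,0) -> (178,0), length = 17
  seg 15: (178,0) -> (195,0), length = 17
  seg 16: (195,0) -> (201,0), length = 6
  seg 17: (201,0) -> (218,0), length = 17
  seg 18: (218,0) -> (235,0), length = 17
  seg 19: (235,0) -> (241,0), length = 6
  seg 20: (241,0) -> (258,0), length = 17
  seg 21: (258,0) -> (267,0), length = 9
  seg 22: (267,0) -> (284,0), length = 17
  seg 23: (284,0) -> (290,0), length = 6
  seg 24: (290,0) -> (307,0), length = 17
  seg 25: (307,0) -> (324,0), length = 17
  seg 26: (324,0) -> (330,0), length = 6
  seg 27: (330,0) -> (347,0), length = 17
  seg 28: (347,0) -> (364,0), length = 17
  seg 29: (364,0) -> (370,0), length = 6
  seg 30: (370,0) -> (387,0), length = 17
Total = 387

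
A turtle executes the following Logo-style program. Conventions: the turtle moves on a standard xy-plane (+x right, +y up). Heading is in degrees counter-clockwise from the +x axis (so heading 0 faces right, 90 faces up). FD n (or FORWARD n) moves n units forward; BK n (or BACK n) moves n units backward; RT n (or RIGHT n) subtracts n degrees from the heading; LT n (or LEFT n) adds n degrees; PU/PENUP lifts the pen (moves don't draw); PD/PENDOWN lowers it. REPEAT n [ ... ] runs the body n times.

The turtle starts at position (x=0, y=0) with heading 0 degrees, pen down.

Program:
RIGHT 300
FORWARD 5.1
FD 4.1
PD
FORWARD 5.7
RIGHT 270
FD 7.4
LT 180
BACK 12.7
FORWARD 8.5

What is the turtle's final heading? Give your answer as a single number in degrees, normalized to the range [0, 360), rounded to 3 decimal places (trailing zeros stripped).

Answer: 330

Derivation:
Executing turtle program step by step:
Start: pos=(0,0), heading=0, pen down
RT 300: heading 0 -> 60
FD 5.1: (0,0) -> (2.55,4.417) [heading=60, draw]
FD 4.1: (2.55,4.417) -> (4.6,7.967) [heading=60, draw]
PD: pen down
FD 5.7: (4.6,7.967) -> (7.45,12.904) [heading=60, draw]
RT 270: heading 60 -> 150
FD 7.4: (7.45,12.904) -> (1.041,16.604) [heading=150, draw]
LT 180: heading 150 -> 330
BK 12.7: (1.041,16.604) -> (-9.957,22.954) [heading=330, draw]
FD 8.5: (-9.957,22.954) -> (-2.596,18.704) [heading=330, draw]
Final: pos=(-2.596,18.704), heading=330, 6 segment(s) drawn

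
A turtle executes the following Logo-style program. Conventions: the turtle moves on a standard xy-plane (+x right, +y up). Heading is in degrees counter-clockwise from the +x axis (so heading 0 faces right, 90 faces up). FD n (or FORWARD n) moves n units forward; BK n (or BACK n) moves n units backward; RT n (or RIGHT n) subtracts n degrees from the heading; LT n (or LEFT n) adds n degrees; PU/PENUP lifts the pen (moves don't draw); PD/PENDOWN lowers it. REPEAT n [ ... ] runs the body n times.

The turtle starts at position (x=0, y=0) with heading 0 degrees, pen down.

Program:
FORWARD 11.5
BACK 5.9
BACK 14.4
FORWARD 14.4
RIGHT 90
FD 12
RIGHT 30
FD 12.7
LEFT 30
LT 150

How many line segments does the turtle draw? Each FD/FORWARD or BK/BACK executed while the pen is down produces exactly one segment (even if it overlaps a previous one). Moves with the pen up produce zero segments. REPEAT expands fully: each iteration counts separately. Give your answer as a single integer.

Executing turtle program step by step:
Start: pos=(0,0), heading=0, pen down
FD 11.5: (0,0) -> (11.5,0) [heading=0, draw]
BK 5.9: (11.5,0) -> (5.6,0) [heading=0, draw]
BK 14.4: (5.6,0) -> (-8.8,0) [heading=0, draw]
FD 14.4: (-8.8,0) -> (5.6,0) [heading=0, draw]
RT 90: heading 0 -> 270
FD 12: (5.6,0) -> (5.6,-12) [heading=270, draw]
RT 30: heading 270 -> 240
FD 12.7: (5.6,-12) -> (-0.75,-22.999) [heading=240, draw]
LT 30: heading 240 -> 270
LT 150: heading 270 -> 60
Final: pos=(-0.75,-22.999), heading=60, 6 segment(s) drawn
Segments drawn: 6

Answer: 6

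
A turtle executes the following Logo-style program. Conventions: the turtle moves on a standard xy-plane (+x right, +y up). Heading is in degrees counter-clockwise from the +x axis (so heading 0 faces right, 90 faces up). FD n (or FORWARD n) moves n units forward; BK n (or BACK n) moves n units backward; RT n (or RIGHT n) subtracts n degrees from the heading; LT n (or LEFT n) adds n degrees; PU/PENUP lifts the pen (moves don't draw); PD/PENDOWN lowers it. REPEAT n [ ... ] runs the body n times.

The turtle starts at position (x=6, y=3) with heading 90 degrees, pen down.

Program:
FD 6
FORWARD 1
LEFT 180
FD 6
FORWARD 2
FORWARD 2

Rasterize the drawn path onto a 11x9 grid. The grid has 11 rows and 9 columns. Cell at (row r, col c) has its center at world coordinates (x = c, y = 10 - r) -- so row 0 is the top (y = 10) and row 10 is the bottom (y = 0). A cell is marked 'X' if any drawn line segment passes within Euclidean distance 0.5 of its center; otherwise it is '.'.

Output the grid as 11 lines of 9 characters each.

Answer: ......X..
......X..
......X..
......X..
......X..
......X..
......X..
......X..
......X..
......X..
......X..

Derivation:
Segment 0: (6,3) -> (6,9)
Segment 1: (6,9) -> (6,10)
Segment 2: (6,10) -> (6,4)
Segment 3: (6,4) -> (6,2)
Segment 4: (6,2) -> (6,0)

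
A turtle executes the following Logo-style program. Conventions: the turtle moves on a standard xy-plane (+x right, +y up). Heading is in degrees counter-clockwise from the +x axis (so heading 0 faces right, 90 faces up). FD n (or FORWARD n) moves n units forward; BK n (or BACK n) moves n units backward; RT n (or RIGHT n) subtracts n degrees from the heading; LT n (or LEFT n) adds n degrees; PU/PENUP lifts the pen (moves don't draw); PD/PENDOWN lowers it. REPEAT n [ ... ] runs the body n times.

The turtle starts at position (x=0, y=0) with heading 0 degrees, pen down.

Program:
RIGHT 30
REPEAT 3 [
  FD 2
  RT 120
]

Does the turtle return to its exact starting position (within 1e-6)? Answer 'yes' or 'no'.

Answer: yes

Derivation:
Executing turtle program step by step:
Start: pos=(0,0), heading=0, pen down
RT 30: heading 0 -> 330
REPEAT 3 [
  -- iteration 1/3 --
  FD 2: (0,0) -> (1.732,-1) [heading=330, draw]
  RT 120: heading 330 -> 210
  -- iteration 2/3 --
  FD 2: (1.732,-1) -> (0,-2) [heading=210, draw]
  RT 120: heading 210 -> 90
  -- iteration 3/3 --
  FD 2: (0,-2) -> (0,0) [heading=90, draw]
  RT 120: heading 90 -> 330
]
Final: pos=(0,0), heading=330, 3 segment(s) drawn

Start position: (0, 0)
Final position: (0, 0)
Distance = 0; < 1e-6 -> CLOSED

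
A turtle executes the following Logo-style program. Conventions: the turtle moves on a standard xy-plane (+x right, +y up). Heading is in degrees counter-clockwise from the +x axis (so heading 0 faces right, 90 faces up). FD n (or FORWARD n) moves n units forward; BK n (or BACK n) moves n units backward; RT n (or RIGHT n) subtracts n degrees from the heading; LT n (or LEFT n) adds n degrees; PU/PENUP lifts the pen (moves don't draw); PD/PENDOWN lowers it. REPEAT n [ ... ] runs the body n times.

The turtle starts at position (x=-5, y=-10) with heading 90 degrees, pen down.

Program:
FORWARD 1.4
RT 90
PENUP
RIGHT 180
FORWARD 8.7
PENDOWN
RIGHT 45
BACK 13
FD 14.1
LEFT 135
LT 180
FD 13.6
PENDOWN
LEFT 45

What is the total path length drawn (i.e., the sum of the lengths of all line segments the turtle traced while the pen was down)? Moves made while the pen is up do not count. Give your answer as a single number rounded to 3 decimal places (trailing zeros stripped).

Executing turtle program step by step:
Start: pos=(-5,-10), heading=90, pen down
FD 1.4: (-5,-10) -> (-5,-8.6) [heading=90, draw]
RT 90: heading 90 -> 0
PU: pen up
RT 180: heading 0 -> 180
FD 8.7: (-5,-8.6) -> (-13.7,-8.6) [heading=180, move]
PD: pen down
RT 45: heading 180 -> 135
BK 13: (-13.7,-8.6) -> (-4.508,-17.792) [heading=135, draw]
FD 14.1: (-4.508,-17.792) -> (-14.478,-7.822) [heading=135, draw]
LT 135: heading 135 -> 270
LT 180: heading 270 -> 90
FD 13.6: (-14.478,-7.822) -> (-14.478,5.778) [heading=90, draw]
PD: pen down
LT 45: heading 90 -> 135
Final: pos=(-14.478,5.778), heading=135, 4 segment(s) drawn

Segment lengths:
  seg 1: (-5,-10) -> (-5,-8.6), length = 1.4
  seg 2: (-13.7,-8.6) -> (-4.508,-17.792), length = 13
  seg 3: (-4.508,-17.792) -> (-14.478,-7.822), length = 14.1
  seg 4: (-14.478,-7.822) -> (-14.478,5.778), length = 13.6
Total = 42.1

Answer: 42.1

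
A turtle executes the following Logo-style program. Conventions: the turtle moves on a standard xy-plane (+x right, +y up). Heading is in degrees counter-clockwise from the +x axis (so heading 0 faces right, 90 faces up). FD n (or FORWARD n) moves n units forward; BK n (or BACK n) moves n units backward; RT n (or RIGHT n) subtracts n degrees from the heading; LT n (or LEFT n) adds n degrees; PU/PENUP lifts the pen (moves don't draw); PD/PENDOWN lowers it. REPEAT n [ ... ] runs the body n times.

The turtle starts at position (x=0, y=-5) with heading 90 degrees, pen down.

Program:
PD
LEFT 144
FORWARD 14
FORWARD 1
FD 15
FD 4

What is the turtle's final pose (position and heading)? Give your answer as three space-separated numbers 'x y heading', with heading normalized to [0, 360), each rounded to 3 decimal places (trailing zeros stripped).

Executing turtle program step by step:
Start: pos=(0,-5), heading=90, pen down
PD: pen down
LT 144: heading 90 -> 234
FD 14: (0,-5) -> (-8.229,-16.326) [heading=234, draw]
FD 1: (-8.229,-16.326) -> (-8.817,-17.135) [heading=234, draw]
FD 15: (-8.817,-17.135) -> (-17.634,-29.271) [heading=234, draw]
FD 4: (-17.634,-29.271) -> (-19.985,-32.507) [heading=234, draw]
Final: pos=(-19.985,-32.507), heading=234, 4 segment(s) drawn

Answer: -19.985 -32.507 234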